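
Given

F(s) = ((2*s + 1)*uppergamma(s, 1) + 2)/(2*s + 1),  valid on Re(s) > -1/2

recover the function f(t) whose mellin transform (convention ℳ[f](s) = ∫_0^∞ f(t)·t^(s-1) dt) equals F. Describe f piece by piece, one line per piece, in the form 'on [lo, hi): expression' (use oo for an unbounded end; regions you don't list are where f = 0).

on [0, 1): sqrt(t)
on [1, oo): exp(-t)

decompose at 1; ℳ[f](s) sums the 2 pieces' integrals
the [0, 1) slice contributes ∫ sqrt(t)·t^(s-1) dt
∫ exp(-t)·t^(s-1) over [1, ∞)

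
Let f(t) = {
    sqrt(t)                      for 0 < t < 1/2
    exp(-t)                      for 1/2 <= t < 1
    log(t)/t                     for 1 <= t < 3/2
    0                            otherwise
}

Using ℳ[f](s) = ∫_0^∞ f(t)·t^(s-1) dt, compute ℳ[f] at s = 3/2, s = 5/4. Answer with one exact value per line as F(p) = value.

F(3/2) = -2*sqrt(6) - exp(-1) - sqrt(pi)*erfc(1)/2 + sqrt(pi)*erfc(sqrt(2)/2)/2 + sqrt(2)*exp(-1/2)/2 + exp(-3/2)*log(3**(8*sqrt(6)*exp(3/2))/2**(8*sqrt(6)*exp(3/2)))/8 + 33/8
F(5/4) = -8*2**(3/4)*3**(1/4) - uppergamma(5/4, 1) + 2**(1/4)/7 + uppergamma(5/4, 1/2) + log(3**(2*2**(3/4)*3**(1/4))/2**(2*2**(3/4)*3**(1/4))) + 16

f breaks at 1/2, 1 into 3 integrals to sum
over [0, 1/2), the kernel integral of sqrt(t) enters the sum
segment 1/2 to 1 holds exp(-t); add its integral
the [1, 3/2) slice contributes ∫ log(t)/t·t^(s-1) dt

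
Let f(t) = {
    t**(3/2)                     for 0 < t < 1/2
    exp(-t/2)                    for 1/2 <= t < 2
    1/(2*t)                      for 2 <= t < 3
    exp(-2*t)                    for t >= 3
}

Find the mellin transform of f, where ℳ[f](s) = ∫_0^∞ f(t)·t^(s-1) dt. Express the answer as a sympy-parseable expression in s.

summing 4 kernel integrals split by 1/2, 2, 3 yields ℳ[f](s)
for t in [0, 1/2): the term is ∫ t**(3/2)·t^(s-1)
∫ exp(-t/2)·t^(s-1) over [1/2, 2)
segment [2, 3) carries 1/(2*t); integrate it
segment 3 to ∞ holds exp(-2*t); add its integral

(12*24**s*(s - 1)*(2*s + 3)*uppergamma(s, 1/4) - 12*24**s*(s - 1)*(2*s + 3)*uppergamma(s, 1) - 3*24**s*(2*s + 3) + 2*36**s*(2*s + 3) + 12*6**s*(s - 1)*(2*s + 3)*uppergamma(s, 6) + 6*sqrt(2)*6**s*(s - 1))/(12*12**s*(s - 1)*(2*s + 3))
  Re(s) > -3/2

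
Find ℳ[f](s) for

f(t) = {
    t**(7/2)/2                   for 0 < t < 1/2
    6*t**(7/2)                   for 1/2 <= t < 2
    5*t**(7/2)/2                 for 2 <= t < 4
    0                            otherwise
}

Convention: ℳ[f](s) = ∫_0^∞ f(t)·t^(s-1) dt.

summing 3 kernel integrals split by 1/2, 2 yields ℳ[f](s)
∫ over [0, 1/2) of t**(7/2)/2·t^(s-1) joins the sum
segment 1/2 to 2 holds 6*t**(7/2); add its integral
the [2, 4) slice contributes ∫ 5*t**(7/2)/2·t^(s-1) dt

(-11*2**(-s - 7/2) + 7*2**(s + 7/2) + 5*4**(s + 7/2))/(2*s + 7)
  Re(s) > -7/2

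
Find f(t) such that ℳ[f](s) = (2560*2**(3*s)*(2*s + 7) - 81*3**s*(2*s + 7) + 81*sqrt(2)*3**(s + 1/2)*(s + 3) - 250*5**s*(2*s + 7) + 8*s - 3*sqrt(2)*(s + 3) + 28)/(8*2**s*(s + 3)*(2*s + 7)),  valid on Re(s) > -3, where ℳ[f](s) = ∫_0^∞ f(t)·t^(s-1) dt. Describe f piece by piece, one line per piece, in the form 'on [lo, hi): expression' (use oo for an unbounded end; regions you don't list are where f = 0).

decompose at 1/2, 3/2, 5/2; ℳ[f](s) sums the 4 pieces' integrals
∫ 4*t**3·t^(s-1) over [0, 1/2)
the [1/2, 3/2) slice contributes ∫ 3*t**(7/2)·t^(s-1) dt
over [3/2, 5/2), the kernel integral of 3*t**3 enters the sum
piece [5/2, 4): integrate 5*t**3 against the kernel

on [0, 1/2): 4*t**3
on [1/2, 3/2): 3*t**(7/2)
on [3/2, 5/2): 3*t**3
on [5/2, 4): 5*t**3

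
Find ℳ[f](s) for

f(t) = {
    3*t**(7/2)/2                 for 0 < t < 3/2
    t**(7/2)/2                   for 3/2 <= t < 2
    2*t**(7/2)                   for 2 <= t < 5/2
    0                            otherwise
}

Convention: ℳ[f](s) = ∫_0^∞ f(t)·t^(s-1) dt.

cuts at 3/2, 2: linearity sums the 3 kernel integrals
over [0, 3/2), the kernel integral of 3*t**(7/2)/2 enters the sum
for t in [3/2, 2): the term is ∫ t**(7/2)/2·t^(s-1)
∫ over [2, 5/2) of 2*t**(7/2)·t^(s-1) joins the sum

(-3*2**(s + 7/2) + 2*(3/2)**(s + 7/2) + 4*(5/2)**(s + 7/2))/(2*s + 7)
  Re(s) > -7/2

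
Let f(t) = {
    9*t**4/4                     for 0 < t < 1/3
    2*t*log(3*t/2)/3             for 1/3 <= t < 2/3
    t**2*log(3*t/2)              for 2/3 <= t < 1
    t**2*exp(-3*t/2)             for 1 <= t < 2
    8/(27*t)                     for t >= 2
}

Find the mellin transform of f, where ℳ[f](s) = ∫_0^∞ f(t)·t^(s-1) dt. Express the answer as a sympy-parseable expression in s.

(48*2**s*(s - 1)*(s + 2)**2*(s + 4)*(2*s - (s + 2)**2 + 3)*uppergamma(s + 2, 3/2) - 48*2**s*(s - 1)*(s + 2)**2*(s + 4)*(2*s - (s + 2)**2 + 3)*uppergamma(s + 2, 3) + 48*2**s*(s - 1)*(s + 2)**2*(s + 4) + 48*2**s*(s - 1)*(s + 4)*(2*s - (s + 2)**2 + 3) + 3**s*(s - 1)*(s + 2)*(s + 4)*(-108*log(2) + 108*log(3))*(2*s - (s + 2)**2 + 3) - 108*3**s*(s - 1)*(s + 4)*(2*s - (s + 2)**2 + 3) - 16*6**s*(s + 2)**2*(s + 4)*(2*s - (s + 2)**2 + 3) - 24*(s - 1)*(s + 2)**3*(s + 4)*log(2) - 24*(s - 1)*(s + 2)**2*(s + 4) + 24*(s - 1)*(s + 2)**2*(s + 4)*log(2) + 3*(s - 1)*(s + 2)**2*(2*s - (s + 2)**2 + 3))/(108*3**s*(s - 1)*(s + 2)**2*(s + 4)*(2*s - (s + 2)**2 + 3))
  -4 < Re(s) < 1

invert the shared t-power to get 9*t**2/4 on [0, 1/3); 2*log(3*t/2)/(3*t) on [1/3, 2/3); log(3*t/2) on [2/3, 1); …
peel off the common scale on t: t**2 on [0, 1/2); log(t)/t on [1/2, 1); log(t) on [1, 3/2); …
summing 5 kernel integrals split by 1/3, 2/3, 1, 2 yields ℳ[f](s)
on [0, 1/3) integrate f = 9*t**4/4 against the kernel
on [1/3, 2/3): add ∫ 2*t*log(3*t/2)/3·t^(s-1) dt
on [2/3, 1): add ∫ t**2*log(3*t/2)·t^(s-1) dt
piece [1, 2): integrate t**2*exp(-3*t/2) against the kernel
segment [2, ∞) carries 8/(27*t); integrate it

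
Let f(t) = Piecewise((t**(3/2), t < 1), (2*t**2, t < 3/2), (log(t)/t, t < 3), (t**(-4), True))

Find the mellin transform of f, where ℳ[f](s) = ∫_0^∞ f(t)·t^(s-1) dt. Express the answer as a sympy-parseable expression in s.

(324*2**s*(s - 4)*(s + 2)*(s**2 - 2*s + 1) - 324*2**s*(s - 4)*(2*s + 3)*(s**2 - 2*s + 1) - 108*3**s*s*(s - 4)*(s + 2)*(2*s + 3)*log(3) + 108*3**s*s*(s - 4)*(s + 2)*(2*s + 3)*log(2) - 108*3**s*(s - 4)*(s + 2)*(2*s + 3)*log(2) + 108*3**s*(s - 4)*(s + 2)*(2*s + 3) + 108*3**s*(s - 4)*(s + 2)*(2*s + 3)*log(3) + 729*3**s*(s - 4)*(2*s + 3)*(s**2 - 2*s + 1) + 54*6**s*s*(s - 4)*(s + 2)*(2*s + 3)*log(3) - 54*6**s*(s - 4)*(s + 2)*(2*s + 3)*log(3) - 54*6**s*(s - 4)*(s + 2)*(2*s + 3) - 2*6**s*(s + 2)*(2*s + 3)*(s**2 - 2*s + 1))/(162*2**s*(s - 4)*(s + 2)*(2*s + 3)*(s**2 - 2*s + 1))
  -3/2 < Re(s) < 4

linearity at 1, 3/2, 3 turns ℳ[f](s) into 4 summed integrals
segment 0 to 1 holds t**(3/2); add its integral
segment 1 to 3/2 holds 2*t**2; add its integral
[3/2, 3) adds the kernel integral of log(t)/t
[3, ∞) adds the kernel integral of t**(-4)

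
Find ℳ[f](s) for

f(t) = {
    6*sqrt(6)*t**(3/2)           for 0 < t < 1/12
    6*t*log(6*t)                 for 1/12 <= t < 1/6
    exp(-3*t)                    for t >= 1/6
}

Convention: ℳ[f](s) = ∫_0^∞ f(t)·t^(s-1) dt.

(2*2**(2*s)*(2*s + 3)*(s**2 + 2*s + 1)*uppergamma(s, 1/2) - 2*2**s*(2*s + 3) + s*(2*s + 3)*log(2) + 2*s + (2*s + 3)*log(2) + sqrt(2)*(s**2 + 2*s + 1) + 3)/(2*12**s*(2*s + 3)*(s**2 + 2*s + 1))
  Re(s) > -3/2

reversing the common scale on t: 3*sqrt(3)*t**(3/2) on [0, 1/6); 3*t*log(3*t) on [1/6, 1/3); exp(-3*t/2) on [1/3, ∞)
reversing the common scale on t: t**(3/2) on [0, 1/2); t*log(t) on [1/2, 1); exp(-t/2) on [1, ∞)
the 3 pieces separated at 1/12, 1/6 each add one integral
[0, 1/12) adds the kernel integral of 6*sqrt(6)*t**(3/2)
piece [1/12, 1/6): integrate 6*t*log(6*t) against the kernel
segment [1/6, ∞) carries exp(-3*t); integrate it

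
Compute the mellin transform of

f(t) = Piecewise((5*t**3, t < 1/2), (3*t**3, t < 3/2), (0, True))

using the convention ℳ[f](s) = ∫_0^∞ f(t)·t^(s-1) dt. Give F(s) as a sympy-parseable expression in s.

treat the 2 regions marked off by 1/2 separately and sum
segment 0 to 1/2 holds 5*t**3; add its integral
on [1/2, 3/2): add ∫ 3*t**3·t^(s-1) dt

(81*3**s + 2)/(8*2**s*(s + 3))
  Re(s) > -3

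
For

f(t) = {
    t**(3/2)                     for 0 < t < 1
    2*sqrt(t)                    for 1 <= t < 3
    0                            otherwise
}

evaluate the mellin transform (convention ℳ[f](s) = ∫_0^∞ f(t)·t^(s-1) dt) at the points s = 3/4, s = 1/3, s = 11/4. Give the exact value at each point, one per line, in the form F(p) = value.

decompose at 1; ℳ[f](s) sums the 2 pieces' integrals
[0, 1) adds the kernel integral of t**(3/2)
segment [1, 3) carries 2*sqrt(t); integrate it

F(3/4) = -52/45 + 24*3**(1/4)/5
F(1/3) = -102/55 + 12*3**(5/6)/5
F(11/4) = -84/221 + 216*3**(1/4)/13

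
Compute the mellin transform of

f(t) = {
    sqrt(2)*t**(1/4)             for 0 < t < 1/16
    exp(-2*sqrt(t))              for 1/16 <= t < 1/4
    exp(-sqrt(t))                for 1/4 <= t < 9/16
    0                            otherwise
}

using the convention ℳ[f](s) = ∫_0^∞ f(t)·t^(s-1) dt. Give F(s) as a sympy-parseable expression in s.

2**(1 - 4*s)*(16**s*(4*s + 1)*uppergamma(2*s, 1/2) - 16**s*(4*s + 1)*uppergamma(2*s, 3/4) + 4**s*(4*s + 1)*uppergamma(2*s, 1/2) - 4**s*(4*s + 1)*uppergamma(2*s, 1) + sqrt(2))/(4*s + 1)
  Re(s) > -1/4

reversing the power substitution: sqrt(2)*sqrt(t) on [0, 1/4); exp(-2*t) on [1/4, 1/2); exp(-t) on [1/2, 3/4)
strip the common scale on t: sqrt(t) on [0, 1/2); exp(-t) on [1/2, 1); exp(-t/2) on [1, 3/2)
slice at 1/16, 1/4, transform all 3 pieces, and sum them
the [0, 1/16) slice contributes ∫ sqrt(2)*t**(1/4)·t^(s-1) dt
segment 1/16 to 1/4 holds exp(-2*sqrt(t)); add its integral
[1/4, 9/16) adds the kernel integral of exp(-sqrt(t))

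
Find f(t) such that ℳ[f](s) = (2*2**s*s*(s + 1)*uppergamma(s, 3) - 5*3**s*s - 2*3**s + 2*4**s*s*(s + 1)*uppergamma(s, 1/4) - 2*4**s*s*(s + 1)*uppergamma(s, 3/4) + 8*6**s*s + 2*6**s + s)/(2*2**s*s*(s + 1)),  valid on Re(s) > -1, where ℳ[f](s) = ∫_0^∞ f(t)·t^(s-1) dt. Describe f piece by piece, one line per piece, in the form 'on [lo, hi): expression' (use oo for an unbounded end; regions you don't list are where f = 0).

on [0, 1/2): t
on [1/2, 3/2): exp(-t/2)
on [3/2, 3): t + 1
on [3, oo): exp(-t)

cuts at 1/2, 3/2, 3: linearity sums the 4 kernel integrals
piece [0, 1/2): integrate t against the kernel
on [1/2, 3/2) integrate f = exp(-t/2) against the kernel
on [3/2, 3): add ∫ (t + 1)·t^(s-1) dt
piece [3, ∞): integrate exp(-t) against the kernel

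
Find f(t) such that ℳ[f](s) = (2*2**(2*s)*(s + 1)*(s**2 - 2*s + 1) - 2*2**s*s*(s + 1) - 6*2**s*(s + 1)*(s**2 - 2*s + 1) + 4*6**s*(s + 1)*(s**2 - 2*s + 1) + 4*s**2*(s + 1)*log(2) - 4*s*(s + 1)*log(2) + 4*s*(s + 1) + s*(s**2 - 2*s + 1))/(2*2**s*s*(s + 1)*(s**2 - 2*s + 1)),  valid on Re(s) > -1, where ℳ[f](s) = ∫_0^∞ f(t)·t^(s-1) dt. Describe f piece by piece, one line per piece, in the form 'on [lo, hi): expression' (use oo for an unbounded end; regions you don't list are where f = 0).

the 4 pieces separated at 1/2, 1, 2 each add one integral
segment 0 to 1/2 holds t; add its integral
[1/2, 1) adds the kernel integral of log(t)/t
[1, 2) adds the kernel integral of 3
[2, 3) adds the kernel integral of 2

on [0, 1/2): t
on [1/2, 1): log(t)/t
on [1, 2): 3
on [2, 3): 2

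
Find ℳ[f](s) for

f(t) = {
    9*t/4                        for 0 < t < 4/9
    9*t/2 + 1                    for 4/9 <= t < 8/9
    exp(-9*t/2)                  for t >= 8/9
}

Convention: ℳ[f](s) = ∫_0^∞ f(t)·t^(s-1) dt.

strip the common scale on t: 3*t/4 on [0, 4/3); 3*t/2 + 1 on [4/3, 8/3); exp(-3*t/2) on [8/3, ∞)
peel off the common scale on t: 3*t/2 on [0, 2/3); 3*t + 1 on [2/3, 4/3); exp(-3*t) on [4/3, ∞)
reversing the common scale on t: t on [0, 1); 2*t + 1 on [1, 2); exp(-2*t) on [2, ∞)
cuts at 4/9, 8/9: linearity sums the 3 kernel integrals
the [0, 4/9) slice contributes ∫ 9*t/4·t^(s-1) dt
between 4/9 and 8/9 the integrand is (9*t/2 + 1)·t^(s-1)
on [8/9, ∞): add ∫ exp(-9*t/2)·t^(s-1) dt

(2**s*s*(s + 1)*uppergamma(s, 4) - 2**(2*s + 1)*s - 4**s + 5*8**s*s + 8**s)/(9**s*s*(s + 1))
  Re(s) > -1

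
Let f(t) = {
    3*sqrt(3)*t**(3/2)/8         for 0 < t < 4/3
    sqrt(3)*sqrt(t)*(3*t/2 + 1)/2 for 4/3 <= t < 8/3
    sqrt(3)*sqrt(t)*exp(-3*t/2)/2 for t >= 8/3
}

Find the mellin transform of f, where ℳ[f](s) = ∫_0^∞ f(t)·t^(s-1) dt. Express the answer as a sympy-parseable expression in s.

(2**(s + 1/2)*(2*s + 1)*(2*s + 3)*uppergamma(s + 1/2, 4) + 2**(2*s + 3)*(-2*s - 1) - 2**(2*s + 3) + 5*2**(3*s + 5/2)*(2*s + 1) + 2**(3*s + 7/2))/(2*3**s*(2*s + 1)*(2*s + 3))
  Re(s) > -3/2

invert the common scale on t to get 3*sqrt(6)*t**(3/2)/4 on [0, 2/3); sqrt(6)*sqrt(t)*(3*t + 1)/2 on [2/3, 4/3); sqrt(6)*sqrt(t)*exp(-3*t)/2 on [4/3, ∞)
invert the common scale on t to get t**(3/2) on [0, 1); sqrt(t)*(2*t + 1) on [1, 2); sqrt(t)*exp(-2*t) on [2, ∞)
back out the shared t-power: t on [0, 1); 2*t + 1 on [1, 2); exp(-2*t) on [2, ∞)
the 3 pieces separated at 4/3, 8/3 each add one integral
on [0, 4/3): add ∫ 3*sqrt(3)*t**(3/2)/8·t^(s-1) dt
piece [4/3, 8/3): integrate sqrt(3)*sqrt(t)*(3*t/2 + 1)/2 against the kernel
for t in [8/3, ∞): the term is ∫ sqrt(3)*sqrt(t)*exp(-3*t/2)/2·t^(s-1)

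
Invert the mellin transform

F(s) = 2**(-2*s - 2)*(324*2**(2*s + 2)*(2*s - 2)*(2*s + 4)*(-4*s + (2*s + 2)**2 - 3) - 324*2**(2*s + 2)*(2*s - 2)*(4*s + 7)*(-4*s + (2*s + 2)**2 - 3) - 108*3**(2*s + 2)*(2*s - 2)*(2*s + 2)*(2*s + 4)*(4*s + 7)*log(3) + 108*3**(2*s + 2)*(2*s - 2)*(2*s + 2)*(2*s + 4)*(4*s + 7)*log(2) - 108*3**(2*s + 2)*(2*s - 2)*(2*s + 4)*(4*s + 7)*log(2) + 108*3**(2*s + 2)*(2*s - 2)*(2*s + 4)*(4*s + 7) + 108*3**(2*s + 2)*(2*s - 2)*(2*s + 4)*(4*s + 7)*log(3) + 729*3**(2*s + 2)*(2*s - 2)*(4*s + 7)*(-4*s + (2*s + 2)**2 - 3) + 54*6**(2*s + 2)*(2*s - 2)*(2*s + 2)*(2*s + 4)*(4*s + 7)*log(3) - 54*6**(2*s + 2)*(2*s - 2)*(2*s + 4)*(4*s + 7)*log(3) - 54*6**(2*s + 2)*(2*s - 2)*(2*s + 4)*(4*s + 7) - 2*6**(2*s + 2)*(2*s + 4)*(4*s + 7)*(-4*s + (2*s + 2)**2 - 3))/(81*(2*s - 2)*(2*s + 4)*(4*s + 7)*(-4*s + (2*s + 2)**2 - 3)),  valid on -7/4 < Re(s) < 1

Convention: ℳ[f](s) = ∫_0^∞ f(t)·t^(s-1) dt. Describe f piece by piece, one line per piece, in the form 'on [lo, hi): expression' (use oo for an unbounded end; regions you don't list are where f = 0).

on [0, 1): t**(7/4)
on [1, 9/4): 2*t**2
on [9/4, 9): sqrt(t)*log(sqrt(t))
on [9, oo): 1/t

the power substitution comes off first: t**(7/2) on [0, 1); 2*t**4 on [1, 3/2); t*log(t) on [3/2, 3); …
invert the shared t-power to get t**(3/2) on [0, 1); 2*t**2 on [1, 3/2); log(t)/t on [3/2, 3); …
the 4 pieces separated at 1, 9/4, 9 each add one integral
piece [0, 1): integrate t**(7/4) against the kernel
∫ over [1, 9/4) of 2*t**2·t^(s-1) joins the sum
the [9/4, 9) slice contributes ∫ sqrt(t)*log(sqrt(t))·t^(s-1) dt
piece [9, ∞): integrate 1/t against the kernel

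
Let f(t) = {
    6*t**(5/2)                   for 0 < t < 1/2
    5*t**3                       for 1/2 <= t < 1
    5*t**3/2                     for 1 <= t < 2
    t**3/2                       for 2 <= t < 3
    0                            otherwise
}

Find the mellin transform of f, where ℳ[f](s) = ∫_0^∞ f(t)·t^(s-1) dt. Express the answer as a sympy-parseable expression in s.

(128*2**s*(2*s + 5) + 12*2**(1/2 - s)*(s + 3) + 108*3**s*(2*s + 5) + 40*s + 100 - 5*(2*s + 5)/2**s)/(8*(s + 3)*(2*s + 5))
  Re(s) > -5/2

slice at 1/2, 1, 2, transform all 4 pieces, and sum them
[0, 1/2) adds the kernel integral of 6*t**(5/2)
∫ over [1/2, 1) of 5*t**3·t^(s-1) joins the sum
piece [1, 2): integrate 5*t**3/2 against the kernel
[2, 3) adds the kernel integral of t**3/2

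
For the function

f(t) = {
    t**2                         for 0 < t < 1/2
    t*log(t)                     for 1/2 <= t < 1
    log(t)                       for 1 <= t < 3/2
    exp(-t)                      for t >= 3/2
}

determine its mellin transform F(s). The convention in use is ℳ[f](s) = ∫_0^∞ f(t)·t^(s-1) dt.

(4*2**s*s**2*(s + 2)*(s**2 + 2*s + 1)*uppergamma(s, 3/2) - 4*2**s*s**2*(s + 2) + 4*2**s*(s + 2)*(s**2 + 2*s + 1) + 3**s*s*(s + 2)*(-4*log(2) + 4*log(3))*(s**2 + 2*s + 1) - 4*3**s*(s + 2)*(s**2 + 2*s + 1) + s**3*(s + 2)*log(4) + s**2*(s + 2)*log(4) + 2*s**2*(s + 2) + s**2*(s**2 + 2*s + 1))/(4*2**s*s**2*(s + 2)*(s**2 + 2*s + 1))
  Re(s) > -2

breakpoints 1/2, 1, 3/2: one integral from each of the 4 segments
segment [0, 1/2) carries t**2; integrate it
[1/2, 1) adds the kernel integral of t*log(t)
on [1, 3/2): add ∫ log(t)·t^(s-1) dt
segment 3/2 to ∞ holds exp(-t); add its integral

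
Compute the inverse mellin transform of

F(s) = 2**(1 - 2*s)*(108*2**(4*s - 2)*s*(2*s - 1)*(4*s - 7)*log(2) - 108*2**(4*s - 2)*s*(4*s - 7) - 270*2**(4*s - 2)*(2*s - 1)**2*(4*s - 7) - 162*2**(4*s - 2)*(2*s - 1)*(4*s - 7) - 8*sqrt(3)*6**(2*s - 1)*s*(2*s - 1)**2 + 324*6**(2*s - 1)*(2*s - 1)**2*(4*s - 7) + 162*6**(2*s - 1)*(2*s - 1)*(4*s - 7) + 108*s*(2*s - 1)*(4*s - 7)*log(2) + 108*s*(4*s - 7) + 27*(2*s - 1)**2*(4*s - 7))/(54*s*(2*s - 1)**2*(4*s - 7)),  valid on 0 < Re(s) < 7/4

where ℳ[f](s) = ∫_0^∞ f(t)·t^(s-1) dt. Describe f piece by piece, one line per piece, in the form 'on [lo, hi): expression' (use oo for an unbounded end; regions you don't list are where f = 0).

the power substitution comes off first: 1 on [0, 1/2); log(t)/t on [1/2, 2); (t + 3)/t on [2, 3); …
peel off the shared t-power: t on [0, 1/2); log(t) on [1/2, 2); t + 3 on [2, 3); …
the 4 pieces separated at 1/4, 4, 9 each add one integral
segment 0 to 1/4 holds 1; add its integral
segment [1/4, 4) carries log(sqrt(t))/sqrt(t); integrate it
between 4 and 9 the integrand is (sqrt(t) + 3)/sqrt(t)·t^(s-1)
for t in [9, ∞): the term is ∫ t**(-7/4)·t^(s-1)

on [0, 1/4): 1
on [1/4, 4): log(sqrt(t))/sqrt(t)
on [4, 9): (sqrt(t) + 3)/sqrt(t)
on [9, oo): t**(-7/4)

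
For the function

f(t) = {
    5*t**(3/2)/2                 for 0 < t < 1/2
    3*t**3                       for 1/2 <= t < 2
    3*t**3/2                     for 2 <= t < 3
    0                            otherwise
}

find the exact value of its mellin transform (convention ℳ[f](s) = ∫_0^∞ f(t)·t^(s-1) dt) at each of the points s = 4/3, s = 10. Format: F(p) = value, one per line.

F(4/3) = -9*2**(2/3)/416 + 15*2**(1/6)/136 + 72*2**(1/3)/13 + 729*3**(1/3)/26
F(10) = 5*sqrt(2)/94208 + 19691704317/106496

breakpoints 1/2, 2: one integral from each of the 3 segments
between 0 and 1/2 the integrand is 5*t**(3/2)/2·t^(s-1)
on [1/2, 2) integrate f = 3*t**3 against the kernel
the [2, 3) slice contributes ∫ 3*t**3/2·t^(s-1) dt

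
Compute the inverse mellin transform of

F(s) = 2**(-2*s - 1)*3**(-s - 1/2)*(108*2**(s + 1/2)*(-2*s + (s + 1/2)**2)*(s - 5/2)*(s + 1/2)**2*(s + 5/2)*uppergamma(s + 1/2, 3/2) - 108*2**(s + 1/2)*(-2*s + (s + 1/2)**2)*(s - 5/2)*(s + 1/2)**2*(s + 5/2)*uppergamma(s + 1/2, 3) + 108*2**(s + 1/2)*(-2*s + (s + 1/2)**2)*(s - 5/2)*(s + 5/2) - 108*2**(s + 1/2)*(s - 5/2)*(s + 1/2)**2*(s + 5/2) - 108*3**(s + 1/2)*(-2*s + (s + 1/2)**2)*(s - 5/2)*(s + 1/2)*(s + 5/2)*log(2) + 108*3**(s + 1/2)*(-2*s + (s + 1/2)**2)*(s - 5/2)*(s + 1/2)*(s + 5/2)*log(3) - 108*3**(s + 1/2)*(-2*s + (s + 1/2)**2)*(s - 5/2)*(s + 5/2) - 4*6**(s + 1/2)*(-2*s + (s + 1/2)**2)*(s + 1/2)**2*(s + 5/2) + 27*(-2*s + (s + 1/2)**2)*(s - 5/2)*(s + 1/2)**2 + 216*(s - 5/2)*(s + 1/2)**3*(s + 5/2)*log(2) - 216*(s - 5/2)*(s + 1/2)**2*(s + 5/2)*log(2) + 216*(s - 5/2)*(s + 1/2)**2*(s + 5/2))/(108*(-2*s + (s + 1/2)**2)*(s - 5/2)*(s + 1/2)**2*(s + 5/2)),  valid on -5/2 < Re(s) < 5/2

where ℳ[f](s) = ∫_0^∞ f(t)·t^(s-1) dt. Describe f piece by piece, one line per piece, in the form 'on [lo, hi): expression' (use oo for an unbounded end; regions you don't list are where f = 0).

undo the shared t-power: 36*t**2 on [0, 1/12); log(6*t)/(6*t) on [1/12, 1/6); log(6*t) on [1/6, 1/4); …
peel off the common scale on t: 4*t**2 on [0, 1/4); log(2*t)/(2*t) on [1/4, 1/2); log(2*t) on [1/2, 3/4); …
strip the common scale on t: t**2 on [0, 1/2); log(t)/t on [1/2, 1); log(t) on [1, 3/2); …
summing 5 kernel integrals split by 1/12, 1/6, 1/4, 1/2 yields ℳ[f](s)
on [0, 1/12): add ∫ 36*t**(5/2)·t^(s-1) dt
the [1/12, 1/6) slice contributes ∫ log(6*t)/(6*sqrt(t))·t^(s-1) dt
on [1/6, 1/4): add ∫ sqrt(t)*log(6*t)·t^(s-1) dt
on [1/4, 1/2): add ∫ sqrt(t)*exp(-6*t)·t^(s-1) dt
on [1/2, ∞) integrate f = 1/(216*t**(5/2)) against the kernel

on [0, 1/12): 36*t**(5/2)
on [1/12, 1/6): log(6*t)/(6*sqrt(t))
on [1/6, 1/4): sqrt(t)*log(6*t)
on [1/4, 1/2): sqrt(t)*exp(-6*t)
on [1/2, oo): 1/(216*t**(5/2))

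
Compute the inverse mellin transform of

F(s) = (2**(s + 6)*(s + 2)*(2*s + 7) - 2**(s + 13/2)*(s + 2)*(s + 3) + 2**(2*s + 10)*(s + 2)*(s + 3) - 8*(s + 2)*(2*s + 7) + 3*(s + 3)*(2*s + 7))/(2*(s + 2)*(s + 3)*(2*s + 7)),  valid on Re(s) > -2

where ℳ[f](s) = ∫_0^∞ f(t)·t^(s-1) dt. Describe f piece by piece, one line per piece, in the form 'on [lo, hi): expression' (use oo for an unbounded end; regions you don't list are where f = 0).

on [0, 1): 3*t**2/2
on [1, 2): 4*t**3
on [2, 4): 2*t**(7/2)

decompose at 1, 2; ℳ[f](s) sums the 3 pieces' integrals
∫ over [0, 1) of 3*t**2/2·t^(s-1) joins the sum
piece [1, 2): integrate 4*t**3 against the kernel
piece [2, 4): integrate 2*t**(7/2) against the kernel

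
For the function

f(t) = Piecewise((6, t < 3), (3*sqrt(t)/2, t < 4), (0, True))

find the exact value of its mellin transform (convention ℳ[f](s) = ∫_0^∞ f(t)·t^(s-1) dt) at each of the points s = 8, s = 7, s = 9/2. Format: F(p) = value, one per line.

f breaks at 3 into 2 integrals to sum
∫ 6·t^(s-1) over [0, 3)
on [3, 4) integrate f = 3*sqrt(t)/2 against the kernel

F(8) = 1907475/68 - 19683*sqrt(3)/17
F(7) = 294986/35 - 2187*sqrt(3)/5
F(9/2) = 108*sqrt(3) + 2343/10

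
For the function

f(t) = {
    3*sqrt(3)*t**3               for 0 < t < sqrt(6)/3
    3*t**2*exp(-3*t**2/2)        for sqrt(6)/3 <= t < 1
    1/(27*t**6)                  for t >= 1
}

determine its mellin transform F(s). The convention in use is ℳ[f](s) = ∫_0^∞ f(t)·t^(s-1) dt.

(sqrt(3)/3)**s*(2**(s/2)*(s - 6)*(s + 3)*uppergamma(s/2 + 1, 1) - 2**(s/2)*(s - 6)*(s + 3)*uppergamma(s/2 + 1, 3/2) + 2*2**(s/2 + 1/2)*(s - 6) - 3**(s/2)*(s + 3)/27)/((s - 6)*(s + 3))
  -3 < Re(s) < 6

peel off the power substitution: 3*sqrt(3)*t**(3/2) on [0, 2/3); 3*t*exp(-3*t/2) on [2/3, 1); 1/(27*t**3) on [1, ∞)
peel off the common scale on t: t**(3/2) on [0, 2); t*exp(-t/2) on [2, 3); t**(-3) on [3, ∞)
peel off the shared t-power: sqrt(t) on [0, 2); exp(-t/2) on [2, 3); t**(-4) on [3, ∞)
breakpoints sqrt(6)/3, 1: one integral from each of the 3 segments
∫ over [0, sqrt(6)/3) of 3*sqrt(3)*t**3·t^(s-1) joins the sum
on [sqrt(6)/3, 1) integrate f = 3*t**2*exp(-3*t**2/2) against the kernel
segment 1 to ∞ holds 1/(27*t**6); add its integral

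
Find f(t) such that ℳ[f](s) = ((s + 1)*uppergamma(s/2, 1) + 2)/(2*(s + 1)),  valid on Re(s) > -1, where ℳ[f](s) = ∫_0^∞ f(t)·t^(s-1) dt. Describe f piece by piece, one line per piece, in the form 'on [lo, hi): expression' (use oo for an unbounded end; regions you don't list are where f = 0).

strip the power substitution: sqrt(t) on [0, 1); exp(-t) on [1, ∞)
f breaks at 1 into 2 integrals to sum
piece [0, 1): integrate t against the kernel
∫ over [1, ∞) of exp(-t**2)·t^(s-1) joins the sum

on [0, 1): t
on [1, oo): exp(-t**2)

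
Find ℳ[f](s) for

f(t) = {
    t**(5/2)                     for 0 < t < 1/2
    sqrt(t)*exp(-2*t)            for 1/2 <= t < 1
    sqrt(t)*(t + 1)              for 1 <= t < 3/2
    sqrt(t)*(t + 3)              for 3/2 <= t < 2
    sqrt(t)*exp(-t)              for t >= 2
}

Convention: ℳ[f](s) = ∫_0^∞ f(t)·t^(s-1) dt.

2**(-s - 3/2)*(2**(s + 3/2)*(2*s + 1)*(2*s + 3)*(2*s + 5)*uppergamma(s + 1/2, 2) + 2**(s + 7/2)*(-2*s - 5) - 2**(s + 7/2)*(2*s + 1)*(2*s + 5) + 5*2**(2*s + 3)*(2*s + 1)*(2*s + 5) + 2**(2*s + 4)*(6*s + 15) + 3**(s + 1/2)*(-32*s - 80) - 8*3**(s + 1/2)*(2*s + 1)*(2*s + 5) + 2*(2*s + 1)*(2*s + 3)*(2*s + 5)*uppergamma(s + 1/2, 1) - 2*(2*s + 1)*(2*s + 3)*(2*s + 5)*uppergamma(s + 1/2, 2) + (2*s + 1)*(2*s + 3))/((2*s + 1)*(2*s + 3)*(2*s + 5))
  Re(s) > -5/2

reversing the shared t-power: t**2 on [0, 1/2); exp(-2*t) on [1/2, 1); t + 1 on [1, 3/2); …
breakpoints 1/2, 1, 3/2, 2: one integral from each of the 5 segments
[0, 1/2) adds the kernel integral of t**(5/2)
for t in [1/2, 1): the term is ∫ sqrt(t)*exp(-2*t)·t^(s-1)
∫ sqrt(t)*(t + 1)·t^(s-1) over [1, 3/2)
∫ over [3/2, 2) of sqrt(t)*(t + 3)·t^(s-1) joins the sum
segment 2 to ∞ holds sqrt(t)*exp(-t); add its integral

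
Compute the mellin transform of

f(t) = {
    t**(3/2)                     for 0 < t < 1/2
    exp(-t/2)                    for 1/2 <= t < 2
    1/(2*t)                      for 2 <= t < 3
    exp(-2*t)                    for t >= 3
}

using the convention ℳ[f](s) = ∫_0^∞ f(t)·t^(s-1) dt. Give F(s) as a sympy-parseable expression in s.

decompose at 1/2, 2, 3; ℳ[f](s) sums the 4 pieces' integrals
segment 0 to 1/2 holds t**(3/2); add its integral
piece [1/2, 2): integrate exp(-t/2) against the kernel
on [2, 3): add ∫ 1/(2*t)·t^(s-1) dt
between 3 and ∞ the integrand is exp(-2*t)·t^(s-1)

(12*24**s*(s - 1)*(2*s + 3)*uppergamma(s, 1/4) - 12*24**s*(s - 1)*(2*s + 3)*uppergamma(s, 1) - 3*24**s*(2*s + 3) + 2*36**s*(2*s + 3) + 12*6**s*(s - 1)*(2*s + 3)*uppergamma(s, 6) + 6*sqrt(2)*6**s*(s - 1))/(12*12**s*(s - 1)*(2*s + 3))
  Re(s) > -3/2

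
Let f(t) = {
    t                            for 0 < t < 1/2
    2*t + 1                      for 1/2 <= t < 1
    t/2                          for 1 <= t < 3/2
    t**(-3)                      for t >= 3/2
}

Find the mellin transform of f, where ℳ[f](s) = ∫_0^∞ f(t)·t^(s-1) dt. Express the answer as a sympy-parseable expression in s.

cuts at 1/2, 1, 3/2: linearity sums the 4 kernel integrals
over [0, 1/2), the kernel integral of t enters the sum
[1/2, 1) adds the kernel integral of (2*t + 1)
segment [1, 3/2) carries t/2; integrate it
piece [3/2, ∞): integrate t**(-3) against the kernel

(270*2**s*s**2 - 702*2**s*s - 324*2**s + 49*3**s*s**2 - 275*3**s*s - 162*s**2 + 378*s + 324)/(108*2**s*s*(s**2 - 2*s - 3))
  -1 < Re(s) < 3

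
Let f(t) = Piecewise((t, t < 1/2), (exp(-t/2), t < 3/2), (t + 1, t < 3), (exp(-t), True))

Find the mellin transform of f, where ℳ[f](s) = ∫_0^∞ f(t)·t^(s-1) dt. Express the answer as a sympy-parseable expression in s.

decompose at 1/2, 3/2, 3; ℳ[f](s) sums the 4 pieces' integrals
for t in [0, 1/2): the term is ∫ t·t^(s-1)
the [1/2, 3/2) slice contributes ∫ exp(-t/2)·t^(s-1) dt
∫ over [3/2, 3) of (t + 1)·t^(s-1) joins the sum
∫ exp(-t)·t^(s-1) over [3, ∞)

(2*2**s*s*(s + 1)*uppergamma(s, 3) - 5*3**s*s - 2*3**s + 2*4**s*s*(s + 1)*uppergamma(s, 1/4) - 2*4**s*s*(s + 1)*uppergamma(s, 3/4) + 8*6**s*s + 2*6**s + s)/(2*2**s*s*(s + 1))
  Re(s) > -1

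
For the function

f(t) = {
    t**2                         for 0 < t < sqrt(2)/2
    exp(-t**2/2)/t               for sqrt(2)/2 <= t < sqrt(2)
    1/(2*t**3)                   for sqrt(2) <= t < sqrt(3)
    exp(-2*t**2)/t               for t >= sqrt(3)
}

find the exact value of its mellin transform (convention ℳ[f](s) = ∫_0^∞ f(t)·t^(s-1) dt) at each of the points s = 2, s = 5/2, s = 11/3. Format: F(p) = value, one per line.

undo the shared t-power: t**3 on [0, sqrt(2)/2); exp(-t**2/2) on [sqrt(2)/2, sqrt(2)); 1/(2*t**2) on [sqrt(2), sqrt(3)); …
strip the power substitution: t**(3/2) on [0, 1/2); exp(-t/2) on [1/2, 2); 1/(2*t) on [2, 3); …
treat the 4 regions marked off by sqrt(2)/2, sqrt(2), sqrt(3) separately and sum
∫ t**2·t^(s-1) over [0, sqrt(2)/2)
∫ exp(-t**2/2)/t·t^(s-1) over [sqrt(2)/2, sqrt(2))
piece [sqrt(2), sqrt(3)): integrate 1/(2*t**3) against the kernel
on [sqrt(3), ∞) integrate f = exp(-2*t**2)/t against the kernel

F(2) = -sqrt(3)/6 - sqrt(2)*sqrt(pi)*erfc(1)/2 + sqrt(2)*sqrt(pi)*erfc(sqrt(6))/4 + 1/16 + sqrt(2)/4 + sqrt(2)*sqrt(pi)*erfc(1/2)/2
F(5/2) = -3**(3/4)/3 - 2**(3/4)*uppergamma(3/4, 1)/2 + 2**(1/4)*uppergamma(3/4, 6)/4 + 2**(3/4)*uppergamma(3/4, 1/4)/2 + 19*2**(3/4)/36
F(11/3) = -3*2**(1/3)/4 - 2**(1/3)*uppergamma(4/3, 1) + 2**(2/3)*uppergamma(4/3, 6)/8 + 3*2**(1/6)/136 + 2**(1/3)*uppergamma(4/3, 1/4) + 3*3**(1/3)/4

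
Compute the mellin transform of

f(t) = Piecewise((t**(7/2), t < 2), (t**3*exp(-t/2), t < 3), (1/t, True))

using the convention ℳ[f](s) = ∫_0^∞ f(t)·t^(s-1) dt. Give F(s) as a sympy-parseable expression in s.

(24*2**s*(s - 1)*(2*s + 7)*uppergamma(s + 3, 1) - 24*2**s*(s - 1)*(2*s + 7)*uppergamma(s + 3, 3/2) + 48*2**(s + 1/2)*(s - 1) - 3**s*(2*s + 7))/(3*(s - 1)*(2*s + 7))
  -7/2 < Re(s) < 1

undo the shared t-power: t**(5/2) on [0, 2); t**2*exp(-t/2) on [2, 3); t**(-2) on [3, ∞)
reversing the shared t-power: sqrt(t) on [0, 2); exp(-t/2) on [2, 3); t**(-4) on [3, ∞)
split f at 2, 3: ℳ[f](s) collects 3 kernel integrals
between 0 and 2 the integrand is t**(7/2)·t^(s-1)
on [2, 3) integrate f = t**3*exp(-t/2) against the kernel
∫ 1/t·t^(s-1) over [3, ∞)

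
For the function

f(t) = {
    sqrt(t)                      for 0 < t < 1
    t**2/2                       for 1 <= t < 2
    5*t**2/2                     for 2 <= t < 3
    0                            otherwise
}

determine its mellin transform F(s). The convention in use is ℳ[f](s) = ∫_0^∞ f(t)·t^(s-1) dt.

(-16*2**s*(2*s + 1) + 45*3**s*(2*s + 1) + 2*s + 7)/(2*(s + 2)*(2*s + 1))
  Re(s) > -1/2

f breaks at 1, 2 into 3 integrals to sum
∫ over [0, 1) of sqrt(t)·t^(s-1) joins the sum
over [1, 2), the kernel integral of t**2/2 enters the sum
the [2, 3) slice contributes ∫ 5*t**2/2·t^(s-1) dt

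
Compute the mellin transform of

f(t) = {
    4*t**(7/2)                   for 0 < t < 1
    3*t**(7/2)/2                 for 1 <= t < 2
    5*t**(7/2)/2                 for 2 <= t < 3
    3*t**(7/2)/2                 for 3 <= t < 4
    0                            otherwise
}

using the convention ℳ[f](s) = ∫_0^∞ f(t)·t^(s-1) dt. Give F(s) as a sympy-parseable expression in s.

(-2**(s + 9/2) + 3*2**(2*s + 7) + 2*3**(s + 7/2) + 5)/(2*s + 7)
  Re(s) > -7/2

breakpoints 1, 2, 3: one integral from each of the 4 segments
segment 0 to 1 holds 4*t**(7/2); add its integral
between 1 and 2 the integrand is 3*t**(7/2)/2·t^(s-1)
over [2, 3), the kernel integral of 5*t**(7/2)/2 enters the sum
segment 3 to 4 holds 3*t**(7/2)/2; add its integral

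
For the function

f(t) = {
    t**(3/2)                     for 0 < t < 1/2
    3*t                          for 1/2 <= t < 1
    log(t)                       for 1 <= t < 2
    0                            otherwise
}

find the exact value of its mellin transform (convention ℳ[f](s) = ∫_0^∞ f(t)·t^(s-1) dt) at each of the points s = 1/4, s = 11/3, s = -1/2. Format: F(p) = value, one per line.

the 3 pieces separated at 1/2, 1 each add one integral
∫ over [0, 1/2) of t**(3/2)·t^(s-1) joins the sum
∫ 3*t·t^(s-1) over [1/2, 1)
segment 1 to 2 holds log(t); add its integral

F(1/4) = -111*2**(1/4)/7 - 3*2**(3/4)/5 + 4*2**(1/4)*log(2) + 92/5
F(11/3) = -72*2**(2/3)/121 - 9*2**(1/3)/448 + 3*2**(5/6)/992 + 1215/1694 + 24*2**(2/3)*log(2)/11
F(-1/2) = -5*sqrt(2) - sqrt(2)*log(2) + 21/2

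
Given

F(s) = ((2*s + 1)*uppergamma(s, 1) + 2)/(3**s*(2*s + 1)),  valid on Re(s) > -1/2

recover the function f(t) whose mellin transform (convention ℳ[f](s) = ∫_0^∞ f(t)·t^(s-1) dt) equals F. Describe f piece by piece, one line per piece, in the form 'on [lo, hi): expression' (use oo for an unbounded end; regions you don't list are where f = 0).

back out the common scale on t: sqrt(t) on [0, 1); exp(-t) on [1, ∞)
the 2 pieces separated at 1/3 each add one integral
[0, 1/3) adds the kernel integral of sqrt(3)*sqrt(t)
[1/3, ∞) adds the kernel integral of exp(-3*t)

on [0, 1/3): sqrt(3)*sqrt(t)
on [1/3, oo): exp(-3*t)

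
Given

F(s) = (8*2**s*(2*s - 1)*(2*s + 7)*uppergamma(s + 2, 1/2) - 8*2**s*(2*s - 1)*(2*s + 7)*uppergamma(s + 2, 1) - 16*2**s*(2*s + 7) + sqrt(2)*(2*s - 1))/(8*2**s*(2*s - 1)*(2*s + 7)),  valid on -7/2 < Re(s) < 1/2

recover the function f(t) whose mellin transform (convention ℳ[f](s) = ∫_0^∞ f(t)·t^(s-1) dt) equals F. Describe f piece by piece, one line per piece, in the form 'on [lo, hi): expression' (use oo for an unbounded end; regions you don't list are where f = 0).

on [0, 1/2): t**(7/2)
on [1/2, 1): t**2*exp(-t)
on [1, oo): 1/sqrt(t)

peel off the shared t-power: t**(3/2) on [0, 1/2); exp(-t) on [1/2, 1); t**(-5/2) on [1, ∞)
treat the 3 regions marked off by 1/2, 1 separately and sum
∫ t**(7/2)·t^(s-1) over [0, 1/2)
∫ over [1/2, 1) of t**2*exp(-t)·t^(s-1) joins the sum
piece [1, ∞): integrate 1/sqrt(t) against the kernel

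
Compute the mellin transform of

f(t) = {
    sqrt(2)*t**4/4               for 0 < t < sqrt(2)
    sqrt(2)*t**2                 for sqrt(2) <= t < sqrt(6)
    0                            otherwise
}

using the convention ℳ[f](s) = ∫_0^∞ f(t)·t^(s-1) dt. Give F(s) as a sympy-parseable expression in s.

2**(s/2 + 1/2)*(6*3**(s/2)*(s + 4) - s - 6)/((s + 2)*(s + 4))
  Re(s) > -4

peel off the power substitution: sqrt(2)*t**2/4 on [0, 2); sqrt(2)*t on [2, 6)
remove the shared t-power first: sqrt(2)*t**(3/2)/4 on [0, 2); sqrt(2)*sqrt(t) on [2, 6)
back out the common scale on t: t**(3/2) on [0, 1); 2*sqrt(t) on [1, 3)
breakpoints sqrt(2): one integral from each of the 2 segments
the [0, sqrt(2)) slice contributes ∫ sqrt(2)*t**4/4·t^(s-1) dt
the [sqrt(2), sqrt(6)) slice contributes ∫ sqrt(2)*t**2·t^(s-1) dt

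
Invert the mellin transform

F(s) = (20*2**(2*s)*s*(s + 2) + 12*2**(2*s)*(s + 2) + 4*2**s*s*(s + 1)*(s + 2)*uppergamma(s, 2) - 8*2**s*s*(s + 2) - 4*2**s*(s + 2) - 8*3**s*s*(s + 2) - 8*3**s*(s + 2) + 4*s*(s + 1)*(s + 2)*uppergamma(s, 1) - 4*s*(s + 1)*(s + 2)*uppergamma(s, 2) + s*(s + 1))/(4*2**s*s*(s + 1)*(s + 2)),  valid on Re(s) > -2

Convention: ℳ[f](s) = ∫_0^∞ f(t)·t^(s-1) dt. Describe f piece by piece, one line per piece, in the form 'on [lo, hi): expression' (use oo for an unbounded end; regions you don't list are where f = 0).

the 5 pieces separated at 1/2, 1, 3/2, 2 each add one integral
the [0, 1/2) slice contributes ∫ t**2·t^(s-1) dt
for t in [1/2, 1): the term is ∫ exp(-2*t)·t^(s-1)
over [1, 3/2), the kernel integral of (t + 1) enters the sum
on [3/2, 2): add ∫ (t + 3)·t^(s-1) dt
on [2, ∞) integrate f = exp(-t) against the kernel

on [0, 1/2): t**2
on [1/2, 1): exp(-2*t)
on [1, 3/2): t + 1
on [3/2, 2): t + 3
on [2, oo): exp(-t)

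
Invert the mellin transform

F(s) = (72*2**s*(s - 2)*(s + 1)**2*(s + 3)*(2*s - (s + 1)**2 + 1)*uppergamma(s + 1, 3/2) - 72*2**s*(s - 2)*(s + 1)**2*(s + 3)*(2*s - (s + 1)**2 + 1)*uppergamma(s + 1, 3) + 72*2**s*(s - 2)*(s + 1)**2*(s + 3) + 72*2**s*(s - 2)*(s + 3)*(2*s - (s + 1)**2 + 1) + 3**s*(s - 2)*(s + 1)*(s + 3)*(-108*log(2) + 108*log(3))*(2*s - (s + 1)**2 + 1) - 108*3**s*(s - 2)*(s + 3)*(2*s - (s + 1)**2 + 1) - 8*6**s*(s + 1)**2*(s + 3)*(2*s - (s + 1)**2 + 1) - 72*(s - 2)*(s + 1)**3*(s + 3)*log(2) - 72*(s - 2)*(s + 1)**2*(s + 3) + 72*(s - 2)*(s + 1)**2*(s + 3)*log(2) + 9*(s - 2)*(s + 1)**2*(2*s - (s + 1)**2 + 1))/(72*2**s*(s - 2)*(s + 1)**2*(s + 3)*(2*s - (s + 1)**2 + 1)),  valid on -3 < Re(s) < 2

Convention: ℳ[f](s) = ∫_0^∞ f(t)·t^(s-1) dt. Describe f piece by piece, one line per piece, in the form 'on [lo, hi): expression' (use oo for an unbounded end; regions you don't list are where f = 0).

remove the shared t-power first: t**2 on [0, 1/2); log(t)/t on [1/2, 1); log(t) on [1, 3/2); …
the 5 pieces separated at 1/2, 1, 3/2, 3 each add one integral
∫ over [0, 1/2) of t**3·t^(s-1) joins the sum
for t in [1/2, 1): the term is ∫ log(t)·t^(s-1)
over [1, 3/2), the kernel integral of t*log(t) enters the sum
for t in [3/2, 3): the term is ∫ t*exp(-t)·t^(s-1)
∫ t**(-2)·t^(s-1) over [3, ∞)

on [0, 1/2): t**3
on [1/2, 1): log(t)
on [1, 3/2): t*log(t)
on [3/2, 3): t*exp(-t)
on [3, oo): t**(-2)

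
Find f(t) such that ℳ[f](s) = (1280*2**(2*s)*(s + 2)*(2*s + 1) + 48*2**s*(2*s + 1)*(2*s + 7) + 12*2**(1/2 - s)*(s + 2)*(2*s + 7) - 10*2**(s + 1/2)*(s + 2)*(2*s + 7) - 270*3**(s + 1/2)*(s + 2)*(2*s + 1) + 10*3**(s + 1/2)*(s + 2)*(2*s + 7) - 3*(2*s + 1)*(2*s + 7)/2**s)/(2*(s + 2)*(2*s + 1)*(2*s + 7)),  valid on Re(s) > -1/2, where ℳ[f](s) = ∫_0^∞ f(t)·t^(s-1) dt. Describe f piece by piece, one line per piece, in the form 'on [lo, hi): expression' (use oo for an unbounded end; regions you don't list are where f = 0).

along the cuts 1/2, 2, 3, ℳ[f](s) splits into 4 integrals
∫ over [0, 1/2) of 6*sqrt(t)·t^(s-1) joins the sum
[1/2, 2) adds the kernel integral of 6*t**2
between 2 and 3 the integrand is 5*sqrt(t)/2·t^(s-1)
∫ over [3, 4) of 5*t**(7/2)/2·t^(s-1) joins the sum

on [0, 1/2): 6*sqrt(t)
on [1/2, 2): 6*t**2
on [2, 3): 5*sqrt(t)/2
on [3, 4): 5*t**(7/2)/2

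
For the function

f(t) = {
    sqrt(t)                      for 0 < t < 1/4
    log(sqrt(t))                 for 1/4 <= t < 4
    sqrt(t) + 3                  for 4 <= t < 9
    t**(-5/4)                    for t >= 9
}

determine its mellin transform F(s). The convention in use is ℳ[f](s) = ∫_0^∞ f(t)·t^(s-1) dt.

back out the power substitution: t on [0, 1/2); log(t) on [1/2, 2); t + 3 on [2, 3); …
split f at 1/4, 4, 9: ℳ[f](s) collects 4 kernel integrals
∫ over [0, 1/4) of sqrt(t)·t^(s-1) joins the sum
∫ over [1/4, 4) of log(sqrt(t))·t^(s-1) joins the sum
for t in [4, 9): the term is ∫ (sqrt(t) + 3)·t^(s-1)
for t in [9, ∞): the term is ∫ t**(-5/4)·t^(s-1)

(-1080*2**(4*s)*s**2*(4*s - 5) + 108*2**(4*s)*s*(2*s + 1)*(4*s - 5)*log(2) - 324*2**(4*s)*s*(4*s - 5) - 54*2**(4*s)*(2*s + 1)*(4*s - 5) - 16*sqrt(3)*6**(2*s)*s**2*(2*s + 1) + 1296*6**(2*s)*s**2*(4*s - 5) + 324*6**(2*s)*s*(4*s - 5) + 108*s**2*(4*s - 5) + 108*s*(2*s + 1)*(4*s - 5)*log(2) + (4*s - 5)*(108*s + 54))/(108*2**(2*s)*s**2*(2*s + 1)*(4*s - 5))
  -1/2 < Re(s) < 5/4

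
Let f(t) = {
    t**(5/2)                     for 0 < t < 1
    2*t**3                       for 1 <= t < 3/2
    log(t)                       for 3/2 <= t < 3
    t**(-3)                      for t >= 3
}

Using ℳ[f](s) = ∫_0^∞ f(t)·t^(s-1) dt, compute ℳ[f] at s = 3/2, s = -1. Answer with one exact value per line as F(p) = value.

the shared t-power comes off first: t**(3/2) on [0, 1); 2*t**2 on [1, 3/2); log(t)/t on [3/2, 3); …
linearity at 1, 3/2, 3 turns ℳ[f](s) into 4 summed integrals
∫ over [0, 1) of t**(5/2)·t^(s-1) joins the sum
on [1, 3/2): add ∫ 2*t**3·t^(s-1) dt
piece [3/2, 3): integrate log(t) against the kernel
on [3, ∞) integrate f = t**(-3) against the kernel

F(3/2) = -34*sqrt(3)/27 - 7/36 + log(2**(sqrt(6)/2)*3**(-sqrt(6)/2 + 2*sqrt(3))) + 35*sqrt(6)/24
F(-1) = log(6**(1/3)/2) + 365/162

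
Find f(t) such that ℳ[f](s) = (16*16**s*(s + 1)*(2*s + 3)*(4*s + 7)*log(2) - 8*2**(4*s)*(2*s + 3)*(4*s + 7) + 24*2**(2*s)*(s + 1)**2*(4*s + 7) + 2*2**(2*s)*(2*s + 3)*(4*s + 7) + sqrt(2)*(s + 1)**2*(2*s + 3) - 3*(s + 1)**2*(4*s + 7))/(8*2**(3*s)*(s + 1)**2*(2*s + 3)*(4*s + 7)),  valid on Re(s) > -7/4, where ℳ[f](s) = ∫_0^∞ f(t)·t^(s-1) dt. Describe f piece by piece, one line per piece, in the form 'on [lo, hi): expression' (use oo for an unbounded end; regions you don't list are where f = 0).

back out the shared t-power: 2**(3/4)*t**(3/4) on [0, 1/8); 3*sqrt(2)*sqrt(t) on [1/8, 1/2); log(sqrt(2)*sqrt(t)) on [1/2, 2)
invert the common scale on t to get t**(3/4) on [0, 1/4); 3*sqrt(t) on [1/4, 1); log(sqrt(t)) on [1, 4)
reversing the power substitution: t**(3/2) on [0, 1/2); 3*t on [1/2, 1); log(t) on [1, 2)
decompose at 1/8, 1/2; ℳ[f](s) sums the 3 pieces' integrals
∫ over [0, 1/8) of 2**(3/4)*t**(7/4)·t^(s-1) joins the sum
∫ over [1/8, 1/2) of 3*sqrt(2)*t**(3/2)·t^(s-1) joins the sum
∫ over [1/2, 2) of t*log(sqrt(2)*sqrt(t))·t^(s-1) joins the sum

on [0, 1/8): 2**(3/4)*t**(7/4)
on [1/8, 1/2): 3*sqrt(2)*t**(3/2)
on [1/2, 2): t*log(sqrt(2)*sqrt(t))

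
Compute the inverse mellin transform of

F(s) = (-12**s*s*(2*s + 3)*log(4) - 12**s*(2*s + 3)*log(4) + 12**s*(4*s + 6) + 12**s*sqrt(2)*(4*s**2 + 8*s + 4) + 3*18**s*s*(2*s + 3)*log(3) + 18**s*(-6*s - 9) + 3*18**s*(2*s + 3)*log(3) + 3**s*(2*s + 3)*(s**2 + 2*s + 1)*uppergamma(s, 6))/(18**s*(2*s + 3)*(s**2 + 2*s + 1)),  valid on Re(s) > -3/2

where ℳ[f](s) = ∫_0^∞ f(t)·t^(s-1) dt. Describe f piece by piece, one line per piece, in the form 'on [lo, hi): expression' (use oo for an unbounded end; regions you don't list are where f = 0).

on [0, 2/3): 3*sqrt(3)*t**(3/2)
on [2/3, 1): 3*t*log(3*t)
on [1, oo): exp(-6*t)

undo the common scale on t: 2*sqrt(2)*t**(3/2) on [0, 1); 2*t*log(2*t) on [1, 3/2); exp(-4*t) on [3/2, ∞)
strip the common scale on t: t**(3/2) on [0, 2); t*log(t) on [2, 3); exp(-2*t) on [3, ∞)
summing 3 kernel integrals split by 2/3, 1 yields ℳ[f](s)
[0, 2/3) adds the kernel integral of 3*sqrt(3)*t**(3/2)
on [2/3, 1) integrate f = 3*t*log(3*t) against the kernel
for t in [1, ∞): the term is ∫ exp(-6*t)·t^(s-1)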